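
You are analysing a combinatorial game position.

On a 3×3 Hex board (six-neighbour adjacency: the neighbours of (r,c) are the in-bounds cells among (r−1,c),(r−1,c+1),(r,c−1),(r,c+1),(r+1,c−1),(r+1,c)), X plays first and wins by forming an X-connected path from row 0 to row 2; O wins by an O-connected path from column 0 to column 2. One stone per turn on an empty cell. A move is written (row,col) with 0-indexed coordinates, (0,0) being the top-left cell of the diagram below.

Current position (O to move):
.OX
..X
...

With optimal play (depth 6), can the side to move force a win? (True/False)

p1 O@[.OX/..X/...]: (0,0)[OOX/..X/...]-1* (1,0)[.OX/O.X/...]-1 (1,1)[.OX/.OX/...]-1 (2,0)[.OX/..X/O..]-1 (2,1)[.OX/..X/.O.]-1 (2,2)[.OX/..X/..O]-1
p2 X@[OOX/..X/...]: (1,0)[OOX/X.X/...]+1* (1,1)[OOX/.XX/...]+1 (2,0)[OOX/..X/X..]+1 (2,1)[OOX/..X/.X.]+1 (2,2)[OOX/..X/..X]+1
p3 O@[OOX/X.X/...]: (1,1)[OOX/XOX/...]-1* (2,0)[OOX/X.X/O..]-1 (2,1)[OOX/X.X/.O.]-1 (2,2)[OOX/X.X/..O]-1
p4 X@[OOX/XOX/...]: (2,0)[OOX/XOX/X..]+1* (2,1)[OOX/XOX/.X.]+1 (2,2)[OOX/XOX/..X]+1
p5 O@[OOX/XOX/X..]: (2,1)[OOX/XOX/XO.]-1* (2,2)[OOX/XOX/X.O]-1
p6 X@[OOX/XOX/XO.]: (2,2)[OOX/XOX/XOX]+1*
p7 O@[OOX/XOX/XOX] terminal -1; root [.OX/..X/...] d6

O winning at [.OX/..X/...]: False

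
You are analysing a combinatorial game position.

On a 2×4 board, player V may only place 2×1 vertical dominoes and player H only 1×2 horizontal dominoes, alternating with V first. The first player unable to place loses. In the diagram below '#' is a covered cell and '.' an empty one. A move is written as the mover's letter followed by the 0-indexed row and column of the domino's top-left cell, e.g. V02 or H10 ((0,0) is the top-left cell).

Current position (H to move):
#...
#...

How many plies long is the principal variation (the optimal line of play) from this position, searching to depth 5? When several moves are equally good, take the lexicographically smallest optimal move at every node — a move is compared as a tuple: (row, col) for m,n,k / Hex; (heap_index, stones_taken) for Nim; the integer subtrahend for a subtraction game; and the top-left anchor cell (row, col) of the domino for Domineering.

p1 H@[#.../#...]: H01[###./#...]+1* H02[#.##/#...]+1 H11[#.../###.]+1 H12[#.../#.##]+1
p2 V@[###./#...]: V03[####/#..#]-1*
p3 H@[####/#..#]: H11[####/####]+1*
p4 V@[####/####] terminal -1; root [#.../#...] d5

PV length from [#.../#...]: 3 plies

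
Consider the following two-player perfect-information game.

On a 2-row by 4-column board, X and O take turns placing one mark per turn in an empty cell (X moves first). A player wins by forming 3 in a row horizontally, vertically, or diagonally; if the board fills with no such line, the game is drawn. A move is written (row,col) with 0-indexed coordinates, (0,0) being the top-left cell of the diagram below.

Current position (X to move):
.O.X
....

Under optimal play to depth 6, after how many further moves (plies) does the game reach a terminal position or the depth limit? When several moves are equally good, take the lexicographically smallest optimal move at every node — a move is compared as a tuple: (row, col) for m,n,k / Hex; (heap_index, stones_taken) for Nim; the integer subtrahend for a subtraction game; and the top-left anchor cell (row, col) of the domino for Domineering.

p1 X@[.O.X/....]: (0,0)[XO.X/....]+0* (0,2)[.OXX/....]+0 (1,0)[.O.X/X...]+0 (1,1)[.O.X/.X..]+0 (1,2)[.O.X/..X.]+0 (1,3)[.O.X/...X]+0
p2 O@[XO.X/....]: (0,2)[XOOX/....]+0* (1,0)[XO.X/O...]+0 (1,1)[XO.X/.O..]+0 (1,2)[XO.X/..O.]+0 (1,3)[XO.X/...O]+0
p3 X@[XOOX/....]: (1,0)[XOOX/X...]+0* (1,1)[XOOX/.X..]+0 (1,2)[XOOX/..X.]+0 (1,3)[XOOX/...X]+0
p4 O@[XOOX/X...]: (1,1)[XOOX/XO..]+0* (1,2)[XOOX/X.O.]+0 (1,3)[XOOX/X..O]+0
p5 X@[XOOX/XO..]: (1,2)[XOOX/XOX.]+0* (1,3)[XOOX/XO.X]+0
p6 O@[XOOX/XOX.]: (1,3)[XOOX/XOXO]+0*
p7 X@[XOOX/XOXO] terminal +0; root [.O.X/....] d6

PV length from [.O.X/....]: 6 plies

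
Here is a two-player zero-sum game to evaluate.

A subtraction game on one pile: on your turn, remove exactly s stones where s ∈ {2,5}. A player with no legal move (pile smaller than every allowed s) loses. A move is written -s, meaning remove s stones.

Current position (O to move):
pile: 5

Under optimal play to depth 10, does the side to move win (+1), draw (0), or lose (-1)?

ply 1, O at 5 | -2=-1→3; -5=+1→0*
ply 2: 0 is terminal -1 (X); from 5 depth 10

value(5, O) = +1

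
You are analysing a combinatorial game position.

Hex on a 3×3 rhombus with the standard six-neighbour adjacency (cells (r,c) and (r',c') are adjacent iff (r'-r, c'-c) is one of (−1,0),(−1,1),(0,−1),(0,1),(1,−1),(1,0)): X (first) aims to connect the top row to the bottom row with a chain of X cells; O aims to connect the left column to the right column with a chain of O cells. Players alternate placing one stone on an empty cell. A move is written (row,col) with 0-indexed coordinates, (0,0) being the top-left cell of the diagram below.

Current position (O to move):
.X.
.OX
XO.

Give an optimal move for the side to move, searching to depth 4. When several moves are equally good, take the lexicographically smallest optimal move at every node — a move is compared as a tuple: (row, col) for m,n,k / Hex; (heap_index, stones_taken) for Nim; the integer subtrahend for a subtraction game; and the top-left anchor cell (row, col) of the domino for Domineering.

O's best at [.X./.OX/XO.]: (1,0)

p1 O@[.X./.OX/XO.]: (0,0)[OX./.OX/XO.]-1 (0,2)[.XO/.OX/XO.]-1 (1,0)[.X./OOX/XO.]+1* (2,2)[.X./.OX/XOO]-1
p2 X@[.X./OOX/XO.]: (0,0)[XX./OOX/XO.]-1* (0,2)[.XX/OOX/XO.]-1 (2,2)[.X./OOX/XOX]-1
p3 O@[XX./OOX/XO.]: (0,2)[XXO/OOX/XO.]+1* (2,2)[XX./OOX/XOO]+1
p4 X@[XXO/OOX/XO.] terminal -1; root [.X./.OX/XO.] d4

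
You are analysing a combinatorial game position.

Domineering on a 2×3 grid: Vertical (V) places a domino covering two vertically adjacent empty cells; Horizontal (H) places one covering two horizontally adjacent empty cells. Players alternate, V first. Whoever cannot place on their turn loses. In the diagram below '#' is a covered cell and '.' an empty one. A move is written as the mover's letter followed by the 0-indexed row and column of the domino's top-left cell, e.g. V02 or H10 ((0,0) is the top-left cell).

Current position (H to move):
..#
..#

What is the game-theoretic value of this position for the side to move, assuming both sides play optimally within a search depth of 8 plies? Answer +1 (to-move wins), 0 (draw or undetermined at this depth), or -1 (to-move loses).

value(..#/..#, H) = +1

ply 1, H at ..#/..# | H00=+1→###/..#*; H10=+1→..#/###
ply 2: ###/..# is terminal -1 (V); from ..#/..# depth 8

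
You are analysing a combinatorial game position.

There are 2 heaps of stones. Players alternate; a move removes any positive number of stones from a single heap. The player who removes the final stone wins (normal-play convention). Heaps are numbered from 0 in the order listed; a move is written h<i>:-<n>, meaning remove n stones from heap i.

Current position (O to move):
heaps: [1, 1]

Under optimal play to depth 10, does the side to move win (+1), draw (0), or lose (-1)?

[(1,1)] O move#1: h0:-1:-1/(0,1)*, h1:-1:-1/(1,0)
[(0,1)] X move#2: h1:-1:+1/(0,0)*
[(0,0)] end (terminal -1, O#3); searched (1,1) to 10

value((1,1), O) = -1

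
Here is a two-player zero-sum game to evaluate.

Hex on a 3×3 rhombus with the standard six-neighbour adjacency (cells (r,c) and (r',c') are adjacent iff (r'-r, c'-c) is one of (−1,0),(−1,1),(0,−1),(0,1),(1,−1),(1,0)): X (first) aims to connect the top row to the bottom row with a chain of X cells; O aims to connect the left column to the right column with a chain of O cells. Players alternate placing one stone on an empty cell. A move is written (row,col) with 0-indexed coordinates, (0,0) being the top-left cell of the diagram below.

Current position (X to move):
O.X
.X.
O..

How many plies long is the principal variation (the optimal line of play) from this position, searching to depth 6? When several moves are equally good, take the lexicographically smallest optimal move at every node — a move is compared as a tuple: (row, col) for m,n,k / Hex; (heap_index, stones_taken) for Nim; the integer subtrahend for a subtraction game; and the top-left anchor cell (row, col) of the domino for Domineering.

ply 1, X at O.X/.X./O.. | (0,1)=-1→OXX/.X./O..; (1,0)=-1→O.X/XX./O..; (1,2)=+1→O.X/.XX/O..*; (2,1)=+1→O.X/.X./OX.; (2,2)=+1→O.X/.X./O.X
ply 2, O at O.X/.XX/O.. | (0,1)=-1→OOX/.XX/O..*; (1,0)=-1→O.X/OXX/O..; (2,1)=-1→O.X/.XX/OO.; (2,2)=-1→O.X/.XX/O.O
ply 3, X at OOX/.XX/O.. | (1,0)=+1→OOX/XXX/O..*; (2,1)=+1→OOX/.XX/OX.; (2,2)=+1→OOX/.XX/O.X
ply 4, O at OOX/XXX/O.. | (2,1)=-1→OOX/XXX/OO.*; (2,2)=-1→OOX/XXX/O.O
ply 5, X at OOX/XXX/OO. | (2,2)=+1→OOX/XXX/OOX*
ply 6: OOX/XXX/OOX is terminal -1 (O); from O.X/.X./O.. depth 6

PV length from [O.X/.X./O..]: 5 plies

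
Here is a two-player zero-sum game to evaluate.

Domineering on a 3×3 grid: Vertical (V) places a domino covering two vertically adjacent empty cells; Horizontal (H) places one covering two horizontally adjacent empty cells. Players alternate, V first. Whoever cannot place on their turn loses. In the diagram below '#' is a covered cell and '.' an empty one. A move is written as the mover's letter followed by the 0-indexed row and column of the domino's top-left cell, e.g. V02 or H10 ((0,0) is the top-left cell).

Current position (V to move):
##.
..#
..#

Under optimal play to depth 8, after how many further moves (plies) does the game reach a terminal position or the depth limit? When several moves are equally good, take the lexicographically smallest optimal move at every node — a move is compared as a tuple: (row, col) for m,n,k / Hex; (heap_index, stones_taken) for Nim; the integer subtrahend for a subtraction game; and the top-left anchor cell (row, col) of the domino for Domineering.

ply 1, V at ##./..#/..# | V10=+1→##./#.#/#.#*; V11=+1→##./.##/.##
ply 2: ##./#.#/#.# is terminal -1 (H); from ##./..#/..# depth 8

PV length from [##./..#/..#]: 1 ply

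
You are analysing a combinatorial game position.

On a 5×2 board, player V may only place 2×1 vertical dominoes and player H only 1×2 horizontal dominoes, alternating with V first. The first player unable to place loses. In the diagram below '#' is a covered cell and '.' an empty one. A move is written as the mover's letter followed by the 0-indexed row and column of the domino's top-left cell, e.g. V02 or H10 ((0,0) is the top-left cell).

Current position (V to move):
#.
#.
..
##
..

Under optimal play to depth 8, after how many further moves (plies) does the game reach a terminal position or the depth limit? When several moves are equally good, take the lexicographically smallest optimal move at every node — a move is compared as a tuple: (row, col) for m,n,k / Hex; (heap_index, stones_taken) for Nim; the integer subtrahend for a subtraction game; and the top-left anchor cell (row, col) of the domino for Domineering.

p1 V@[#./#./../##/..]: V01[##/##/../##/..]-1* V11[#./##/.#/##/..]-1
p2 H@[##/##/../##/..]: H20[##/##/##/##/..]+1* H40[##/##/../##/##]+1
p3 V@[##/##/##/##/..] terminal -1; root [#./#./../##/..] d8

PV length from [#./#./../##/..]: 2 plies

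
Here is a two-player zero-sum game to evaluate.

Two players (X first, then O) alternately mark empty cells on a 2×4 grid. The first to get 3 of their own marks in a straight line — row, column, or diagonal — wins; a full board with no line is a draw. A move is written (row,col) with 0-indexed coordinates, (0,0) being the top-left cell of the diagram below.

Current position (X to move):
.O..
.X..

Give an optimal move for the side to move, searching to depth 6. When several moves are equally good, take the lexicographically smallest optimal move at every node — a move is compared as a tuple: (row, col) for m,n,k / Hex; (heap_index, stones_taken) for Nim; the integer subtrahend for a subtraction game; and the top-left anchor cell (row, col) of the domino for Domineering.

[.O../.X..] X move#1: (0,0):+0/XO../.X.., (0,2):+0/.OX./.X.., (0,3):+0/.O.X/.X.., (1,0):+0/.O../XX.., (1,2):+1/.O../.XX.*, (1,3):+0/.O../.X.X
[.O../.XX.] O move#2: (0,0):-1/OO../.XX.*, (0,2):-1/.OO./.XX., (0,3):-1/.O.O/.XX., (1,0):-1/.O../OXX., (1,3):-1/.O../.XXO
[OO../.XX.] X move#3: (0,2):+1/OOX./.XX.*, (0,3):-1/OO.X/.XX., (1,0):+1/OO../XXX., (1,3):+1/OO../.XXX
[OOX./.XX.] O move#4: (0,3):-1/OOXO/.XX.*, (1,0):-1/OOX./OXX., (1,3):-1/OOX./.XXO
[OOXO/.XX.] X move#5: (1,0):+1/OOXO/XXX.*, (1,3):+1/OOXO/.XXX
[OOXO/XXX.] end (terminal -1, O#6); searched .O../.X.. to 6

X's best at [.O../.X..]: (1,2)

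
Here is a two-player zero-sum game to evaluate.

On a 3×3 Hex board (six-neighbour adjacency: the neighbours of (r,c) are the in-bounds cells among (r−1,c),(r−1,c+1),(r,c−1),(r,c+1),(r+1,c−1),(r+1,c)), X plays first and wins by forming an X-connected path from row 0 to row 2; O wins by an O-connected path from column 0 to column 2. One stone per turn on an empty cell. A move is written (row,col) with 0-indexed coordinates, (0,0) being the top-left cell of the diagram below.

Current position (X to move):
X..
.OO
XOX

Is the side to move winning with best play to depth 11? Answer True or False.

X winning at [X../.OO/XOX]: True

[X../.OO/XOX] X move#1: (0,1):-1/XX./.OO/XOX, (0,2):-1/X.X/.OO/XOX, (1,0):+1/X../XOO/XOX*
[X../XOO/XOX] end (terminal -1, O#2); searched X../.OO/XOX to 11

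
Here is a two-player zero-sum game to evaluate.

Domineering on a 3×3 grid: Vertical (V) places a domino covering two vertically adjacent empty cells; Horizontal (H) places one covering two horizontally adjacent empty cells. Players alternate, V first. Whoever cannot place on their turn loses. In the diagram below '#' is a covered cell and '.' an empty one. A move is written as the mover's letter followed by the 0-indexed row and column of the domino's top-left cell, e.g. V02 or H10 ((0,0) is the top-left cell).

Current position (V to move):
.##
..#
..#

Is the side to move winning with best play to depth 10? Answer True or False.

V winning at [.##/..#/..#]: True

ply 1, V at .##/..#/..# | V00=-1→###/#.#/..#; V10=+1→.##/#.#/#.#*; V11=+1→.##/.##/.##
ply 2: .##/#.#/#.# is terminal -1 (H); from .##/..#/..# depth 10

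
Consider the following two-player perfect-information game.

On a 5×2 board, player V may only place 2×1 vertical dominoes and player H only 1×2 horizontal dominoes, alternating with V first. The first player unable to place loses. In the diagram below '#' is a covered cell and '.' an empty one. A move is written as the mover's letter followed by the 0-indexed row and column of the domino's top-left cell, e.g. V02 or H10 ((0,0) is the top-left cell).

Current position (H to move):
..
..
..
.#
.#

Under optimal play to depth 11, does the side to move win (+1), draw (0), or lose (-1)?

[../../../.#/.#] H move#1: H00:-1/##/../../.#/.#, H10:+1/../##/../.#/.#*, H20:-1/../../##/.#/.#
[../##/../.#/.#] V move#2: V20:-1/../##/#./##/.#*, V30:-1/../##/../##/##
[../##/#./##/.#] H move#3: H00:+1/##/##/#./##/.#*
[##/##/#./##/.#] end (terminal -1, V#4); searched ../../../.#/.# to 11

value(../../../.#/.#, H) = +1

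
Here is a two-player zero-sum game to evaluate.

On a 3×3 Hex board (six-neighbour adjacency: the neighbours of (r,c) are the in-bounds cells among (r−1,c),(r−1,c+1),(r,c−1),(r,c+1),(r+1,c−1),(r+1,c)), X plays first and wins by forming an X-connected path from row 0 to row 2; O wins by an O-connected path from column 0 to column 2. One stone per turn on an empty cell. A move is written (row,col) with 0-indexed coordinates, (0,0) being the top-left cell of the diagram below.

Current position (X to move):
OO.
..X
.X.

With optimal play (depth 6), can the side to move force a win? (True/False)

p1 X@[OO./..X/.X.]: (0,2)[OOX/..X/.X.]+1* (1,0)[OO./X.X/.X.]-1 (1,1)[OO./.XX/.X.]-1 (2,0)[OO./..X/XX.]-1 (2,2)[OO./..X/.XX]-1
p2 O@[OOX/..X/.X.] terminal -1; root [OO./..X/.X.] d6

X winning at [OO./..X/.X.]: True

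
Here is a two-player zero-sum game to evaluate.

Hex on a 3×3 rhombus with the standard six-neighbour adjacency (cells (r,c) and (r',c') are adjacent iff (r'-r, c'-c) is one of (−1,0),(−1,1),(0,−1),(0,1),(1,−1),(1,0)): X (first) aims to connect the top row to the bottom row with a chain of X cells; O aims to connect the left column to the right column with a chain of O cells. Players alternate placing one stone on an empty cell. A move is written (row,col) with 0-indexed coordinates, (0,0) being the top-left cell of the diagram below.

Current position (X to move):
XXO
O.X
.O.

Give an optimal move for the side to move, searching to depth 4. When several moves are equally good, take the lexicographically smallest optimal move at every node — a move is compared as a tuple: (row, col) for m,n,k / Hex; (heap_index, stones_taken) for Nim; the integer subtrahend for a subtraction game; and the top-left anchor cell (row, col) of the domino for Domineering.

ply 1, X at XXO/O.X/.O. | (1,1)=+1→XXO/OXX/.O.*; (2,0)=-1→XXO/O.X/XO.; (2,2)=-1→XXO/O.X/.OX
ply 2, O at XXO/OXX/.O. | (2,0)=-1→XXO/OXX/OO.*; (2,2)=-1→XXO/OXX/.OO
ply 3, X at XXO/OXX/OO. | (2,2)=+1→XXO/OXX/OOX*
ply 4: XXO/OXX/OOX is terminal -1 (O); from XXO/O.X/.O. depth 4

X's best at [XXO/O.X/.O.]: (1,1)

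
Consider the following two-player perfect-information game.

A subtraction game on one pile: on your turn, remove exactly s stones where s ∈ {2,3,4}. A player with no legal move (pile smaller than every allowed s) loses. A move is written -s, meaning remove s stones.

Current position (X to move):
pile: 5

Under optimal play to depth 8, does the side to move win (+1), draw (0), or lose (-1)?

value(5, X) = +1

ply 1, X at 5 | -2=-1→3; -3=-1→2; -4=+1→1*
ply 2: 1 is terminal -1 (O); from 5 depth 8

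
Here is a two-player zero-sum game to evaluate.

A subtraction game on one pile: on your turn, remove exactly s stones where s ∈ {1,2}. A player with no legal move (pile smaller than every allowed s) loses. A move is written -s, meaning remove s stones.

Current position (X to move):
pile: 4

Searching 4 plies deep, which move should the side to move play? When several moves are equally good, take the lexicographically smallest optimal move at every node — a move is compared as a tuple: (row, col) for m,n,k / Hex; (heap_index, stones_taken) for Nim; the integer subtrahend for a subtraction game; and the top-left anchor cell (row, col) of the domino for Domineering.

X's best at [4]: -1

[4] X move#1: -1:+1/3*, -2:-1/2
[3] O move#2: -1:-1/2*, -2:-1/1
[2] X move#3: -1:-1/1, -2:+1/0*
[0] end (terminal -1, O#4); searched 4 to 4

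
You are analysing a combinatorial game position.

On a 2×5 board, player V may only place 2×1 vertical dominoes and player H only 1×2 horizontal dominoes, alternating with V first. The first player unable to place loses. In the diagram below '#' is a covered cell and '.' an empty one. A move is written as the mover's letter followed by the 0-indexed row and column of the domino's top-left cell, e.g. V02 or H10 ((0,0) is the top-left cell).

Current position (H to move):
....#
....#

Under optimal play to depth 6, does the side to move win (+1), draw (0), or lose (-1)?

value(....#/....#, H) = +1

[....#/....#] H move#1: H00:-1/##..#/....#, H01:+1/.##.#/....#*, H02:-1/..###/....#, H10:-1/....#/##..#, H11:+1/....#/.##.#, H12:-1/....#/..###
[.##.#/....#] V move#2: V00:-1/###.#/#...#*, V03:-1/.####/...##
[###.#/#...#] H move#3: H11:-1/###.#/###.#, H12:+1/###.#/#.###*
[###.#/#.###] end (terminal -1, V#4); searched ....#/....# to 6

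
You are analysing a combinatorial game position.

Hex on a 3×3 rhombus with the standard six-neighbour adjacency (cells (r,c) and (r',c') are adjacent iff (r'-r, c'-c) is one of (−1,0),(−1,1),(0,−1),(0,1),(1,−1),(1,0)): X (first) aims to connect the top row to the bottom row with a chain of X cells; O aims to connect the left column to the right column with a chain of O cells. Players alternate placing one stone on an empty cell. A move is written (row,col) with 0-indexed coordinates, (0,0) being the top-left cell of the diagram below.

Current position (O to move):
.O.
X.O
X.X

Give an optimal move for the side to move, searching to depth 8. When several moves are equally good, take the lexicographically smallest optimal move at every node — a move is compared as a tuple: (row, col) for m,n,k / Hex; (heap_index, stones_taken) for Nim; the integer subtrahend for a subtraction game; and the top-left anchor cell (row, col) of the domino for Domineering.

O's best at [.O./X.O/X.X]: (0,0)

p1 O@[.O./X.O/X.X]: (0,0)[OO./X.O/X.X]+1* (0,2)[.OO/X.O/X.X]-1 (1,1)[.O./XOO/X.X]-1 (2,1)[.O./X.O/XOX]-1
p2 X@[OO./X.O/X.X]: (0,2)[OOX/X.O/X.X]-1* (1,1)[OO./XXO/X.X]-1 (2,1)[OO./X.O/XXX]-1
p3 O@[OOX/X.O/X.X]: (1,1)[OOX/XOO/X.X]+1* (2,1)[OOX/X.O/XOX]-1
p4 X@[OOX/XOO/X.X] terminal -1; root [.O./X.O/X.X] d8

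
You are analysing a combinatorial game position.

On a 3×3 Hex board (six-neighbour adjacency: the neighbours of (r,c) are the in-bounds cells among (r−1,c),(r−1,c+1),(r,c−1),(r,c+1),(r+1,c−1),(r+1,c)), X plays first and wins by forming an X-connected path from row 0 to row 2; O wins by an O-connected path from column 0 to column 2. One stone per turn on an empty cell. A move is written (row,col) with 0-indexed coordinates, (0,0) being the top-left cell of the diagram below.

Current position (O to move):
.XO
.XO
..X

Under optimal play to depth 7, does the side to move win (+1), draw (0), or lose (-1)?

value(.XO/.XO/..X, O) = -1

ply 1, O at .XO/.XO/..X | (0,0)=-1→OXO/.XO/..X*; (1,0)=-1→.XO/OXO/..X; (2,0)=-1→.XO/.XO/O.X; (2,1)=-1→.XO/.XO/.OX
ply 2, X at OXO/.XO/..X | (1,0)=+1→OXO/XXO/..X*; (2,0)=+1→OXO/.XO/X.X; (2,1)=+1→OXO/.XO/.XX
ply 3, O at OXO/XXO/..X | (2,0)=-1→OXO/XXO/O.X*; (2,1)=-1→OXO/XXO/.OX
ply 4, X at OXO/XXO/O.X | (2,1)=+1→OXO/XXO/OXX*
ply 5: OXO/XXO/OXX is terminal -1 (O); from .XO/.XO/..X depth 7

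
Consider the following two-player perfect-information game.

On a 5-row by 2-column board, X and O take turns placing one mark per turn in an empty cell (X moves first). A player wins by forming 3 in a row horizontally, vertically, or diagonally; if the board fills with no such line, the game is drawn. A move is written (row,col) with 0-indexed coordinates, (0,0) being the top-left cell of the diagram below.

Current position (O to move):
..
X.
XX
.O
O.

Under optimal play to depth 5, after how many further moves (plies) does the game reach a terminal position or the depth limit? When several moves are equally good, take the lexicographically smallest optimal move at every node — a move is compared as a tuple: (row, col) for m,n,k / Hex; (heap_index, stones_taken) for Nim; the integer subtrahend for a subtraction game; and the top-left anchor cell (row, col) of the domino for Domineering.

[../X./XX/.O/O.] O move#1: (0,0):-1/O./X./XX/.O/O.*, (0,1):-1/.O/X./XX/.O/O., (1,1):-1/../XO/XX/.O/O., (3,0):-1/../X./XX/OO/O., (4,1):-1/../X./XX/.O/OO
[O./X./XX/.O/O.] X move#2: (0,1):+1/OX/X./XX/.O/O.*, (1,1):+1/O./XX/XX/.O/O., (3,0):+1/O./X./XX/XO/O., (4,1):+0/O./X./XX/.O/OX
[OX/X./XX/.O/O.] O move#3: (1,1):-1/OX/XO/XX/.O/O.*, (3,0):-1/OX/X./XX/OO/O., (4,1):-1/OX/X./XX/.O/OO
[OX/XO/XX/.O/O.] X move#4: (3,0):+1/OX/XO/XX/XO/O.*, (4,1):+0/OX/XO/XX/.O/OX
[OX/XO/XX/XO/O.] end (terminal -1, O#5); searched ../X./XX/.O/O. to 5

PV length from [../X./XX/.O/O.]: 4 plies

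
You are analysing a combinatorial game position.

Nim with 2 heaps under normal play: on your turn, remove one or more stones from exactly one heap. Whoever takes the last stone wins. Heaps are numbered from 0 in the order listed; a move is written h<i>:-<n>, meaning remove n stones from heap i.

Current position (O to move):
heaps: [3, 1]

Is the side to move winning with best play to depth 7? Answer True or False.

O winning at [(3,1)]: True

[(3,1)] O move#1: h0:-1:-1/(2,1), h0:-2:+1/(1,1)*, h0:-3:-1/(0,1), h1:-1:-1/(3,0)
[(1,1)] X move#2: h0:-1:-1/(0,1)*, h1:-1:-1/(1,0)
[(0,1)] O move#3: h1:-1:+1/(0,0)*
[(0,0)] end (terminal -1, X#4); searched (3,1) to 7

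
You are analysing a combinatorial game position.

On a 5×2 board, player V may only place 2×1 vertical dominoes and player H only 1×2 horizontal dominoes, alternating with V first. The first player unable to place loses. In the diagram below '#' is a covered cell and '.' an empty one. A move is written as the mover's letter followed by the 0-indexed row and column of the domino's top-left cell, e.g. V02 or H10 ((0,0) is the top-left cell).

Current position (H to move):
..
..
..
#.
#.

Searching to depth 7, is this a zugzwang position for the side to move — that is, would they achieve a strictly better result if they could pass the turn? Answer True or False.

zugzwang(../../../#./#., H) = False

[../../../#./#.] H move#1: H00:-1/##/../../#./#., H10:+1/../##/../#./#.*, H20:-1/../../##/#./#.
[../##/../#./#.] V move#2: V21:-1/../##/.#/##/#.*, V31:-1/../##/../##/##
[../##/.#/##/#.] H move#3: H00:+1/##/##/.#/##/#.*
[##/##/.#/##/#.] end (terminal -1, V#4); searched ../../../#./#. to 7
suppose H passes — search the same position with V to move:
pass> [../../../#./#.] V move#1: V00:+1/#./#./../#./#.*, V01:+1/.#/.#/../#./#., V10:+1/../#./#./#./#., V11:+1/../.#/.#/#./#., V21:-1/../../.#/##/#., V31:-1/../../../##/##
pass> [#./#./../#./#.] H move#2: H20:-1/#./#./##/#./#.*
pass> [#./#./##/#./#.] V move#3: V01:+1/##/##/##/#./#.*, V31:+1/#./#./##/##/##
pass> [##/##/##/#./#.] end (terminal -1, H#4); searched ../../../#./#. to 7
for H: play +1, pass -1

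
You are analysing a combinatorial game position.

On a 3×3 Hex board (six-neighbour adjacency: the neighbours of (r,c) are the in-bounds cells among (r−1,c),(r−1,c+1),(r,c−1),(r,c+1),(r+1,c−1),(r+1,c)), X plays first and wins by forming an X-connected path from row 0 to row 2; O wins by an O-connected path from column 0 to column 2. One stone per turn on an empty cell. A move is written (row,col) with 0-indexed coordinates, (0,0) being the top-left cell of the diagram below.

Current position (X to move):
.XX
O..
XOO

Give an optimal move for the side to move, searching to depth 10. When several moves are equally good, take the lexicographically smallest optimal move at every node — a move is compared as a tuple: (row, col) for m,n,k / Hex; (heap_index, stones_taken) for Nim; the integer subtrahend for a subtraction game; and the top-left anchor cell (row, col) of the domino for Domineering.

[.XX/O../XOO] X move#1: (0,0):-1/XXX/O../XOO, (1,1):+1/.XX/OX./XOO*, (1,2):-1/.XX/O.X/XOO
[.XX/OX./XOO] end (terminal -1, O#2); searched .XX/O../XOO to 10

X's best at [.XX/O../XOO]: (1,1)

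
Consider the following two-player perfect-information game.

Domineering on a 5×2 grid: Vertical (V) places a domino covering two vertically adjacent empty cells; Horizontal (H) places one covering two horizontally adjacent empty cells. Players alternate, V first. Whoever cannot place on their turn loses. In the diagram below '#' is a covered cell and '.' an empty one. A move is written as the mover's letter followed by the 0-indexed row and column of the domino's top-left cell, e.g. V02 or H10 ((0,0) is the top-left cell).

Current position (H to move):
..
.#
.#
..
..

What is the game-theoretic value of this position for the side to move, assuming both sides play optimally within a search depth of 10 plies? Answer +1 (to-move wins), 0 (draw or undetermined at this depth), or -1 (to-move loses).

[../.#/.#/../..] H move#1: H00:-1/##/.#/.#/../.., H30:+1/../.#/.#/##/..*, H40:+1/../.#/.#/../##
[../.#/.#/##/..] V move#2: V00:-1/#./##/.#/##/..*, V10:-1/../##/##/##/..
[#./##/.#/##/..] H move#3: H40:+1/#./##/.#/##/##*
[#./##/.#/##/##] end (terminal -1, V#4); searched ../.#/.#/../.. to 10

value(../.#/.#/../.., H) = +1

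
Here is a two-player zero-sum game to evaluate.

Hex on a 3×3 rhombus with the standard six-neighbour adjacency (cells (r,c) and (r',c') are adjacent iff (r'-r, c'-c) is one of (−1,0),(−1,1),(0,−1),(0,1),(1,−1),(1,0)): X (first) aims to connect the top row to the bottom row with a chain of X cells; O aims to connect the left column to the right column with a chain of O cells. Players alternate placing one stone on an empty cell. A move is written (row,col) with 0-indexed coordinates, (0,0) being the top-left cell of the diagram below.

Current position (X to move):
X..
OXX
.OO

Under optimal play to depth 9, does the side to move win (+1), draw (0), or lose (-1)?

value(X../OXX/.OO, X) = +1

p1 X@[X../OXX/.OO]: (0,1)[XX./OXX/.OO]-1 (0,2)[X.X/OXX/.OO]-1 (2,0)[X../OXX/XOO]+1*
p2 O@[X../OXX/XOO]: (0,1)[XO./OXX/XOO]-1* (0,2)[X.O/OXX/XOO]-1
p3 X@[XO./OXX/XOO]: (0,2)[XOX/OXX/XOO]+1*
p4 O@[XOX/OXX/XOO] terminal -1; root [X../OXX/.OO] d9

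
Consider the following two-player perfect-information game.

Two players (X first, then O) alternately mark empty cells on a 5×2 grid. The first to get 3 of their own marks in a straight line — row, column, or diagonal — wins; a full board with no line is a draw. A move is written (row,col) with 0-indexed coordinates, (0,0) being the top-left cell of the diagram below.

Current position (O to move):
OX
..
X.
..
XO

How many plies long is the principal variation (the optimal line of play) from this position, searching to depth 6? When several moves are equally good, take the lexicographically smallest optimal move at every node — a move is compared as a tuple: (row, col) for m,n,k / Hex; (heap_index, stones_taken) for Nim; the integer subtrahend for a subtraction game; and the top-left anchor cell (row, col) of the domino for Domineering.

p1 O@[OX/../X./../XO]: (1,0)[OX/O./X./../XO]-1 (1,1)[OX/.O/X./../XO]-1 (2,1)[OX/../XO/../XO]-1 (3,0)[OX/../X./O./XO]+0* (3,1)[OX/../X./.O/XO]-1
p2 X@[OX/../X./O./XO]: (1,0)[OX/X./X./O./XO]+0* (1,1)[OX/.X/X./O./XO]+0 (2,1)[OX/../XX/O./XO]+0 (3,1)[OX/../X./OX/XO]+0
p3 O@[OX/X./X./O./XO]: (1,1)[OX/XO/X./O./XO]+0* (2,1)[OX/X./XO/O./XO]+0 (3,1)[OX/X./X./OO/XO]+0
p4 X@[OX/XO/X./O./XO]: (2,1)[OX/XO/XX/O./XO]+0* (3,1)[OX/XO/X./OX/XO]+0
p5 O@[OX/XO/XX/O./XO]: (3,1)[OX/XO/XX/OO/XO]+0*
p6 X@[OX/XO/XX/OO/XO] terminal +0; root [OX/../X./../XO] d6

PV length from [OX/../X./../XO]: 5 plies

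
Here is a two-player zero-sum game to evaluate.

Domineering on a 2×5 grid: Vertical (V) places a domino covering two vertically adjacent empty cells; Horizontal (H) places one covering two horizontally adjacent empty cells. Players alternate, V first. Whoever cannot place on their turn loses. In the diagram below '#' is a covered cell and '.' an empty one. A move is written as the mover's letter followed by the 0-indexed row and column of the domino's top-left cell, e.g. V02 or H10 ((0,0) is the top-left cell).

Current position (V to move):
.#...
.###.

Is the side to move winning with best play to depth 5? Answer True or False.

V winning at [.#.../.###.]: True

ply 1, V at .#.../.###. | V00=-1→##.../####.; V04=+1→.#..#/.####*
ply 2, H at .#..#/.#### | H02=-1→.####/.####*
ply 3, V at .####/.#### | V00=+1→#####/#####*
ply 4: #####/##### is terminal -1 (H); from .#.../.###. depth 5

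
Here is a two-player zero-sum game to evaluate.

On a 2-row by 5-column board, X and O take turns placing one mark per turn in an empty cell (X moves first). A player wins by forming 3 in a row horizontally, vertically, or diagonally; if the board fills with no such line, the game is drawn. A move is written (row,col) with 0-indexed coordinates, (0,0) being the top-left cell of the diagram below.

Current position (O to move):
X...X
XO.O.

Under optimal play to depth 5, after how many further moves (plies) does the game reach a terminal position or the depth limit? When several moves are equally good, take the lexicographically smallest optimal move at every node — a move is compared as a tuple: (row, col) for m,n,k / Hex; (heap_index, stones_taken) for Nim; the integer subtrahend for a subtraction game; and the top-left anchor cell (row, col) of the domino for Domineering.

ply 1, O at X...X/XO.O. | (0,1)=+0→XO..X/XO.O.; (0,2)=+0→X.O.X/XO.O.; (0,3)=+0→X..OX/XO.O.; (1,2)=+1→X...X/XOOO.*; (1,4)=+0→X...X/XO.OO
ply 2: X...X/XOOO. is terminal -1 (X); from X...X/XO.O. depth 5

PV length from [X...X/XO.O.]: 1 ply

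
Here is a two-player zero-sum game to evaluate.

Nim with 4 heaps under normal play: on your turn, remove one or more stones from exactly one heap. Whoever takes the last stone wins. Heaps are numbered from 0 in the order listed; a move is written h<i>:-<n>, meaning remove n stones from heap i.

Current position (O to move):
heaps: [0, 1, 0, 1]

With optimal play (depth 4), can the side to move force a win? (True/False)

p1 O@[(0,1,0,1)]: h1:-1[(0,0,0,1)]-1* h3:-1[(0,1,0,0)]-1
p2 X@[(0,0,0,1)]: h3:-1[(0,0,0,0)]+1*
p3 O@[(0,0,0,0)] terminal -1; root [(0,1,0,1)] d4

O winning at [(0,1,0,1)]: False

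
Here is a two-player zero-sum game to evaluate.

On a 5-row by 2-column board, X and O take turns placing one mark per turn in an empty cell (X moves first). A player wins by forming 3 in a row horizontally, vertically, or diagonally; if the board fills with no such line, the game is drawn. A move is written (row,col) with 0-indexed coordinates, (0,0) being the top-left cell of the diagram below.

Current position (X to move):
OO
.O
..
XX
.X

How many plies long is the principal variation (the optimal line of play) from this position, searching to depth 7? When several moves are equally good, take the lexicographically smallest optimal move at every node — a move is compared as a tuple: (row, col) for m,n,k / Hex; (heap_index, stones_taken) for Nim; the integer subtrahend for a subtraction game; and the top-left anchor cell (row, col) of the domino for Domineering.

PV length from [OO/.O/../XX/.X]: 1 ply

[OO/.O/../XX/.X] X move#1: (1,0):-1/OO/XO/../XX/.X, (2,0):-1/OO/.O/X./XX/.X, (2,1):+1/OO/.O/.X/XX/.X*, (4,0):-1/OO/.O/../XX/XX
[OO/.O/.X/XX/.X] end (terminal -1, O#2); searched OO/.O/../XX/.X to 7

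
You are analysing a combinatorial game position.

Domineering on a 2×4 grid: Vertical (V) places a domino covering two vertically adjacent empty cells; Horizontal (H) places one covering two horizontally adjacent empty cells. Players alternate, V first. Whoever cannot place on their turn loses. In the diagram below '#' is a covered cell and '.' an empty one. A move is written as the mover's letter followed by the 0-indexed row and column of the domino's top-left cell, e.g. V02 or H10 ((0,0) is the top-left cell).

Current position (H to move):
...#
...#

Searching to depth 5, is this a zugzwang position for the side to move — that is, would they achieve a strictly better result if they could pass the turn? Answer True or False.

zugzwang(...#/...#, H) = False

[...#/...#] H move#1: H00:+1/##.#/...#*, H01:+1/.###/...#, H10:+1/...#/##.#, H11:+1/...#/.###
[##.#/...#] V move#2: V02:-1/####/..##*
[####/..##] H move#3: H10:+1/####/####*
[####/####] end (terminal -1, V#4); searched ...#/...# to 5
suppose H passes — search the same position with V to move:
pass> [...#/...#] V move#1: V00:-1/#..#/#..#, V01:+1/.#.#/.#.#*, V02:-1/..##/..##
pass> [.#.#/.#.#] end (terminal -1, H#2); searched ...#/...# to 5
for H: play +1, pass -1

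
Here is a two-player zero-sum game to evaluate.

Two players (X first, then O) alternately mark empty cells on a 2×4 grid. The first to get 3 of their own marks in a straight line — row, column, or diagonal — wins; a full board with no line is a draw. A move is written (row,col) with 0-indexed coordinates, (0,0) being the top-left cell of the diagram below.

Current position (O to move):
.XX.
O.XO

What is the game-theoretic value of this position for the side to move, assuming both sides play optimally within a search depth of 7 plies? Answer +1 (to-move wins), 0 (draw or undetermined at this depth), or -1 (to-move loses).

[.XX./O.XO] O move#1: (0,0):-1/OXX./O.XO*, (0,3):-1/.XXO/O.XO, (1,1):-1/.XX./OOXO
[OXX./O.XO] X move#2: (0,3):+1/OXXX/O.XO*, (1,1):+0/OXX./OXXO
[OXXX/O.XO] end (terminal -1, O#3); searched .XX./O.XO to 7

value(.XX./O.XO, O) = -1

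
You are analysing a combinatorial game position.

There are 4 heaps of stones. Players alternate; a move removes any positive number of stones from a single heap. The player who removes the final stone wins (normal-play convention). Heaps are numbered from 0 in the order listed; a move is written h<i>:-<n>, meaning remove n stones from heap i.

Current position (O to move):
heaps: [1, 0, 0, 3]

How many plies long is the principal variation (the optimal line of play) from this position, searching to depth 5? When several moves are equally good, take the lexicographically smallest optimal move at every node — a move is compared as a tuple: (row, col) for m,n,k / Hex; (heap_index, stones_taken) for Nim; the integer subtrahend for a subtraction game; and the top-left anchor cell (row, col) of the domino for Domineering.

[(1,0,0,3)] O move#1: h0:-1:-1/(0,0,0,3), h3:-1:-1/(1,0,0,2), h3:-2:+1/(1,0,0,1)*, h3:-3:-1/(1,0,0,0)
[(1,0,0,1)] X move#2: h0:-1:-1/(0,0,0,1)*, h3:-1:-1/(1,0,0,0)
[(0,0,0,1)] O move#3: h3:-1:+1/(0,0,0,0)*
[(0,0,0,0)] end (terminal -1, X#4); searched (1,0,0,3) to 5

PV length from [(1,0,0,3)]: 3 plies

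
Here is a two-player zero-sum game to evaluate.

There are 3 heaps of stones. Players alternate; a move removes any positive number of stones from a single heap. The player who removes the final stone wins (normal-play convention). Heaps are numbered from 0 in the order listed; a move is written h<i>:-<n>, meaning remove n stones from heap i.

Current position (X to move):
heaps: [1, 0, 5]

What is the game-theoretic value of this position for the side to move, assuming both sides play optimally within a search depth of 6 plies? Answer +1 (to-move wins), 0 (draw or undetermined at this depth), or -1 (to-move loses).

p1 X@[(1,0,5)]: h0:-1[(0,0,5)]-1 h2:-1[(1,0,4)]-1 h2:-2[(1,0,3)]-1 h2:-3[(1,0,2)]-1 h2:-4[(1,0,1)]+1* h2:-5[(1,0,0)]-1
p2 O@[(1,0,1)]: h0:-1[(0,0,1)]-1* h2:-1[(1,0,0)]-1
p3 X@[(0,0,1)]: h2:-1[(0,0,0)]+1*
p4 O@[(0,0,0)] terminal -1; root [(1,0,5)] d6

value((1,0,5), X) = +1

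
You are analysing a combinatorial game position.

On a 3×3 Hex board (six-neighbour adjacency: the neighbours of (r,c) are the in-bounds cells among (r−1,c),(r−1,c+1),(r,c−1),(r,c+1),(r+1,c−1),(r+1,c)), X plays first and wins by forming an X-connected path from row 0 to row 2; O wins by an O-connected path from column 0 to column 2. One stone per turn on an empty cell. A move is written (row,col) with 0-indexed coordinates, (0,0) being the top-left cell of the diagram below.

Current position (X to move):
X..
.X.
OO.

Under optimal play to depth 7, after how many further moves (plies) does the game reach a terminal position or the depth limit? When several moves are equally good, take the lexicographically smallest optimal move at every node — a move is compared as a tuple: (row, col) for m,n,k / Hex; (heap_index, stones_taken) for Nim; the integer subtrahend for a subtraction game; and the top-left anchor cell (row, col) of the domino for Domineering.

PV length from [X../.X./OO.]: 4 plies

ply 1, X at X../.X./OO. | (0,1)=-1→XX./.X./OO.*; (0,2)=-1→X.X/.X./OO.; (1,0)=-1→X../XX./OO.; (1,2)=-1→X../.XX/OO.; (2,2)=-1→X../.X./OOX
ply 2, O at XX./.X./OO. | (0,2)=+1→XXO/.X./OO.*; (1,0)=+1→XX./OX./OO.; (1,2)=+1→XX./.XO/OO.; (2,2)=+1→XX./.X./OOO
ply 3, X at XXO/.X./OO. | (1,0)=-1→XXO/XX./OO.*; (1,2)=-1→XXO/.XX/OO.; (2,2)=-1→XXO/.X./OOX
ply 4, O at XXO/XX./OO. | (1,2)=+1→XXO/XXO/OO.*; (2,2)=+1→XXO/XX./OOO
ply 5: XXO/XXO/OO. is terminal -1 (X); from X../.X./OO. depth 7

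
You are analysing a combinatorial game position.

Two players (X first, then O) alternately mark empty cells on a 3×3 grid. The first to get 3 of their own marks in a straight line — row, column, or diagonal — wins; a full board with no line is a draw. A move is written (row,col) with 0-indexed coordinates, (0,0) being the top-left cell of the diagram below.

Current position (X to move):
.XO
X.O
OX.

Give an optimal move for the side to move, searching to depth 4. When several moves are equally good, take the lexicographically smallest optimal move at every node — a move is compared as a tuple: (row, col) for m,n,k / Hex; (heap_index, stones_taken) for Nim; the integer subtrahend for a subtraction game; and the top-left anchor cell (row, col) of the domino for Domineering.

X's best at [.XO/X.O/OX.]: (1,1)

p1 X@[.XO/X.O/OX.]: (0,0)[XXO/X.O/OX.]-1 (1,1)[.XO/XXO/OX.]+1* (2,2)[.XO/X.O/OXX]-1
p2 O@[.XO/XXO/OX.] terminal -1; root [.XO/X.O/OX.] d4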